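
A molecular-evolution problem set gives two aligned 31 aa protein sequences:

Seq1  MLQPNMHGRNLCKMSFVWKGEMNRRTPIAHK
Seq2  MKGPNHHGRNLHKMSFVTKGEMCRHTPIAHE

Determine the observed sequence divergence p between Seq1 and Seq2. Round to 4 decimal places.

Mismatches occur at site 2 (L→K), site 3 (Q→G), site 6 (M→H), site 12 (C→H), site 18 (W→T), site 23 (N→C), site 25 (R→H), site 31 (K→E).
There are 8 differences over 31 sites, so p = 8/31 = 0.2581.

0.2581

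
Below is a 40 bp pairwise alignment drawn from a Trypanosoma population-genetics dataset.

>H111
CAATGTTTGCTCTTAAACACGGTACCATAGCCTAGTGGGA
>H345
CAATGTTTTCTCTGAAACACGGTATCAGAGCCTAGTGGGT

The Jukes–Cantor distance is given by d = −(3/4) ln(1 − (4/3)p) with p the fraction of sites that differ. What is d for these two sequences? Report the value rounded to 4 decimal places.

The sequences differ at positions 9 (G/T), 14 (T/G), 25 (C/T), 28 (T/G), 40 (A/T).
p = 5/40 = 0.125000.
d = −0.75 · ln(1 − (4/3)·0.125000) = −0.75 · ln(0.833333) = −0.75 · (-0.182322) = 0.1367.

0.1367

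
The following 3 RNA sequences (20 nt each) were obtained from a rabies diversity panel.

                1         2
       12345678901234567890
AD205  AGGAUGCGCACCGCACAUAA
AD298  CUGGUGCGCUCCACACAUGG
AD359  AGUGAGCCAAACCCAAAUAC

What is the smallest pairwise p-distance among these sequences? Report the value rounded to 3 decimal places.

0.350

Pairwise Hamming distances:
  AD205 vs AD298: 7
  AD205 vs AD359: 9
  AD298 vs AD359: 12
The smallest is 7 mismatches, between AD205 and AD298; p = 7/20 = 0.350.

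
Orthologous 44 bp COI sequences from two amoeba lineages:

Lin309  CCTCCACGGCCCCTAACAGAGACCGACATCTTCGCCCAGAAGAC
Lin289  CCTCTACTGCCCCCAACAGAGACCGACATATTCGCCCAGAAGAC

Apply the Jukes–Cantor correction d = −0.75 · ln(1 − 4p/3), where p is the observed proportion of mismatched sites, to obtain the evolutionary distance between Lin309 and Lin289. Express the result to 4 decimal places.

The sequences differ at positions 5 (C/T), 8 (G/T), 14 (T/C), 30 (C/A).
p = 4/44 = 0.090909.
d = −0.75 · ln(1 − (4/3)·0.090909) = −0.75 · ln(0.878788) = −0.75 · (-0.129212) = 0.0969.

0.0969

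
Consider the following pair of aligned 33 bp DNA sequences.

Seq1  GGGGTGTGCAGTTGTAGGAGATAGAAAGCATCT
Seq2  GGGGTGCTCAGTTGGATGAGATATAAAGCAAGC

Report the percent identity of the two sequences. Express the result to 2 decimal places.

Differing sites — 7:T/C; 8:G/T; 15:T/G; 17:G/T; 24:G/T; 31:T/A; 32:C/G; 33:T/C.
25 of the 33 sites match, so the percent identity is 25/33 × 100 = 75.76%.

75.76%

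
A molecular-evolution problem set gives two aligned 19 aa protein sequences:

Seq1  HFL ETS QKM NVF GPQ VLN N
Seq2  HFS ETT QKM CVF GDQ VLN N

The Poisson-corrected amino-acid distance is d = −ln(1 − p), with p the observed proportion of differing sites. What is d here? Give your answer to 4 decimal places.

The sequences differ at positions 3 (L/S), 6 (S/T), 10 (N/C), 14 (P/D).
p = 4/19 = 0.210526.
d = −ln(1 − 0.210526) = −ln(0.789474) = 0.2364.

0.2364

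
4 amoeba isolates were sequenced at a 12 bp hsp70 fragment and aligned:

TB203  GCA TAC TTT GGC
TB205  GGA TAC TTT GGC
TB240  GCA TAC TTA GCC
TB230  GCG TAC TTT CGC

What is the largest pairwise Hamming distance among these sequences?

Pairwise Hamming distances:
  TB203 vs TB205: 1
  TB203 vs TB240: 2
  TB203 vs TB230: 2
  TB205 vs TB240: 3
  TB205 vs TB230: 3
  TB240 vs TB230: 4
The largest is 4, between TB240 and TB230.

4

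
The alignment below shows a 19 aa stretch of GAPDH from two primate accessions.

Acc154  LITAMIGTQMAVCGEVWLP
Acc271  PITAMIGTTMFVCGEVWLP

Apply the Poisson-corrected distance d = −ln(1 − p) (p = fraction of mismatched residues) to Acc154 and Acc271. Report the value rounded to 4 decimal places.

0.1719

The sequences differ at positions 1 (L/P), 9 (Q/T), 11 (A/F).
p = 3/19 = 0.157895.
d = −ln(1 − 0.157895) = −ln(0.842105) = 0.1719.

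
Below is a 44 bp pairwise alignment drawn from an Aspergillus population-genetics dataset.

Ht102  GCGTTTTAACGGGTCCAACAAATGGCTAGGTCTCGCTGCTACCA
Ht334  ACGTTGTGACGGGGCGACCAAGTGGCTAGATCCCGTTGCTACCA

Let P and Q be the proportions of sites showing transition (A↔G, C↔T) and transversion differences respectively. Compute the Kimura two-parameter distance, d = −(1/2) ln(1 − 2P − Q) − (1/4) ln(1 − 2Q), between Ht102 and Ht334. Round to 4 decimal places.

0.2762

The sequences differ at positions 1 (G/A, transition), 6 (T/G, transversion), 8 (A/G, transition), 14 (T/G, transversion), 16 (C/G, transversion), 18 (A/C, transversion), 22 (A/G, transition), 30 (G/A, transition), 33 (T/C, transition), 36 (C/T, transition).
Of the 10 differences, 6 transitions and 4 transversions over 44 sites: P = 6/44 = 0.136364, Q = 4/44 = 0.090909.
d = −0.5·ln(0.636363) − 0.25·ln(0.818182) = −0.5·(-0.451986) − 0.25·(-0.200670) = 0.2762.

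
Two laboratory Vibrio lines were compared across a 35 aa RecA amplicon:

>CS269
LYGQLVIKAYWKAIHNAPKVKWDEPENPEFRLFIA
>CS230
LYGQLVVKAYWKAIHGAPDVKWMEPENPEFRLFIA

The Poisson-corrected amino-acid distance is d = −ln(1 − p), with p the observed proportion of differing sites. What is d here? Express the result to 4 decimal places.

0.1214

Mismatches occur at site 7 (I↔V), site 16 (N↔G), site 19 (K↔D), site 23 (D↔M).
p = 4/35 = 0.114286.
d = −ln(1 − 0.114286) = −ln(0.885714) = 0.1214.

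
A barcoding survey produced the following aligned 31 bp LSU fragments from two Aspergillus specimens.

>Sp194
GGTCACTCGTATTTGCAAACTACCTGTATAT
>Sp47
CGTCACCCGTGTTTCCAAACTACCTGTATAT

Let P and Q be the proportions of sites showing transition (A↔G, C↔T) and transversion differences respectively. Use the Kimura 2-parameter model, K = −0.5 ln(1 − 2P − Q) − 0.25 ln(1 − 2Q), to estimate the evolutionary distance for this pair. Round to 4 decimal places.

0.1421

Mismatches occur at site 1 (G/C, transversion), site 7 (T/C, transition), site 11 (A/G, transition), site 15 (G/C, transversion).
Of the 4 differences, 2 transitions and 2 transversions over 31 sites: P = 2/31 = 0.064516, Q = 2/31 = 0.064516.
d = −0.5·ln(0.806452) − 0.25·ln(0.870968) = −0.5·(-0.215111) − 0.25·(-0.138150) = 0.1421.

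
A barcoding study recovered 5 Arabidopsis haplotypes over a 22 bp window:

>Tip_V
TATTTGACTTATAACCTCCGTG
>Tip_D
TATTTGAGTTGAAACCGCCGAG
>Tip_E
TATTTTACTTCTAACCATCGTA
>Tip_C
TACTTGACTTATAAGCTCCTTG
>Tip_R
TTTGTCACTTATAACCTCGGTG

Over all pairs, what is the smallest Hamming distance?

3

Pairwise Hamming distances:
  Tip_V vs Tip_D: 5
  Tip_V vs Tip_E: 5
  Tip_V vs Tip_C: 3
  Tip_V vs Tip_R: 4
  Tip_D vs Tip_E: 8
  Tip_D vs Tip_C: 8
  Tip_D vs Tip_R: 9
  Tip_E vs Tip_C: 8
  Tip_E vs Tip_R: 8
  Tip_C vs Tip_R: 7
The smallest is 3, between Tip_V and Tip_C.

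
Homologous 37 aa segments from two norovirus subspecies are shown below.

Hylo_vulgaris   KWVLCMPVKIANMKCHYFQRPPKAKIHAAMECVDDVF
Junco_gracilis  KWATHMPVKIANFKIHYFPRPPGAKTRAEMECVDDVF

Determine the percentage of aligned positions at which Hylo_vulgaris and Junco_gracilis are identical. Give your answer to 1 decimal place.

73.0%

The sequences differ at positions 3 (V/A), 4 (L/T), 5 (C/H), 13 (M/F), 15 (C/I), 19 (Q/P), 23 (K/G), 26 (I/T), 27 (H/R), 29 (A/E).
27 of the 37 sites match, so the percent identity is 27/37 × 100 = 73.0%.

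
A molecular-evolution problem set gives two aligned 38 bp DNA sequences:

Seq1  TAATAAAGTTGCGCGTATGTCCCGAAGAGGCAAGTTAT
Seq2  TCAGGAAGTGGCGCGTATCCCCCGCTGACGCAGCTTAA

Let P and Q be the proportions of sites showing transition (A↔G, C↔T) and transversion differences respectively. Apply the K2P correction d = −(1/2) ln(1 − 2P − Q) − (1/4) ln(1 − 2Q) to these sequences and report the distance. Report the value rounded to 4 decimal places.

Differing sites — 2:A/C (Tv); 4:T/G (Tv); 5:A/G (Ti); 10:T/G (Tv); 19:G/C (Tv); 20:T/C (Ti); 25:A/C (Tv); 26:A/T (Tv); 29:G/C (Tv); 33:A/G (Ti); 34:G/C (Tv); 38:T/A (Tv).
Of the 12 differences, 3 transitions and 9 transversions over 38 sites: P = 3/38 = 0.078947, Q = 9/38 = 0.236842.
d = −0.5·ln(0.605264) − 0.25·ln(0.526316) = −0.5·(-0.502091) − 0.25·(-0.641853) = 0.4115.

0.4115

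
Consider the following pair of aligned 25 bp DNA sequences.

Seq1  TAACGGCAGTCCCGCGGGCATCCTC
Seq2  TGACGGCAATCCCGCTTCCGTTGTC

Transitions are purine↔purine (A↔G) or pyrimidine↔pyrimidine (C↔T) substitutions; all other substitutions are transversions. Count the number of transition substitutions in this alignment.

4

The sequences differ at positions 2 (A/G, transition), 9 (G/A, transition), 16 (G/T, transversion), 17 (G/T, transversion), 18 (G/C, transversion), 20 (A/G, transition), 22 (C/T, transition), 23 (C/G, transversion).
Of the 8 differences, 4 transitions and 4 transversions, so the answer is 4.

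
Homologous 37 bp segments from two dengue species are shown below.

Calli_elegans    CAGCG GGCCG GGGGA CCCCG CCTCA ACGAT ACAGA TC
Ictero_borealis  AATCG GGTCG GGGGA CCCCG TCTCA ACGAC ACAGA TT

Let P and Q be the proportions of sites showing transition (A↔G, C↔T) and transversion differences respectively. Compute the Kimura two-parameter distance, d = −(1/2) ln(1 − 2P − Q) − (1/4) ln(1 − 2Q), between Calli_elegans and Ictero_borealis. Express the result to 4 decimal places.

0.1861

The sequences differ at positions 1 (C/A, transversion), 3 (G/T, transversion), 8 (C/T, transition), 21 (C/T, transition), 30 (T/C, transition), 37 (C/T, transition).
Of the 6 differences, 4 transitions and 2 transversions over 37 sites: P = 4/37 = 0.108108, Q = 2/37 = 0.054054.
d = −0.5·ln(0.729730) − 0.25·ln(0.891892) = −0.5·(-0.315081) − 0.25·(-0.114410) = 0.1861.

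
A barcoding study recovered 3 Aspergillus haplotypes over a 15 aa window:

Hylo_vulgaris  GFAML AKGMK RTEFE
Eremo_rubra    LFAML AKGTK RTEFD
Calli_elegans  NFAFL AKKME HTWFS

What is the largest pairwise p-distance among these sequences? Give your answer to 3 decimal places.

0.533

Pairwise Hamming distances:
  Hylo_vulgaris vs Eremo_rubra: 3
  Hylo_vulgaris vs Calli_elegans: 7
  Eremo_rubra vs Calli_elegans: 8
The largest is 8 mismatches, between Eremo_rubra and Calli_elegans; p = 8/15 = 0.533.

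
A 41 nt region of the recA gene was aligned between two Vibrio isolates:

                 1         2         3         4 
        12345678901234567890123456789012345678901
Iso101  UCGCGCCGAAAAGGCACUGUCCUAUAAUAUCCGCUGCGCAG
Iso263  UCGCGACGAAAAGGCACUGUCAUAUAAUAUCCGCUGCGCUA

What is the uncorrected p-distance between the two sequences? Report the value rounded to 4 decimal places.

Differing sites — 6:C/A; 22:C/A; 40:A/U; 41:G/A.
There are 4 differences over 41 sites, so p = 4/41 = 0.0976.

0.0976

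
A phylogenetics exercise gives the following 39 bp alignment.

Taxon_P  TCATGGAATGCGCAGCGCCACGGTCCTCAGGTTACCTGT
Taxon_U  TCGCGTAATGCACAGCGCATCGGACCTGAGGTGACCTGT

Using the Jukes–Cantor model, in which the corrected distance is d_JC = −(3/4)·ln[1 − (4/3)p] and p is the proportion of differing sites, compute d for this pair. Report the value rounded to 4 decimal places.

Mismatches occur at site 3 (A↔G), site 4 (T↔C), site 6 (G↔T), site 12 (G↔A), site 19 (C↔A), site 20 (A↔T), site 24 (T↔A), site 28 (C↔G), site 33 (T↔G).
p = 9/39 = 0.230769.
d = −0.75 · ln(1 − (4/3)·0.230769) = −0.75 · ln(0.692308) = −0.75 · (-0.367724) = 0.2758.

0.2758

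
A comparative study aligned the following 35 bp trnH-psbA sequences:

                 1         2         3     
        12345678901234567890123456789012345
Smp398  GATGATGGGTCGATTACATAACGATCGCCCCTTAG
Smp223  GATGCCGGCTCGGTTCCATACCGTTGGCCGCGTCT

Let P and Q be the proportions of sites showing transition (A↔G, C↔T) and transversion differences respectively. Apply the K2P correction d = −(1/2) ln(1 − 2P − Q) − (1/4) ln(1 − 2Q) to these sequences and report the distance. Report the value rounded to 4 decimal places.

The sequences differ at positions 5 (A/C, transversion), 6 (T/C, transition), 9 (G/C, transversion), 13 (A/G, transition), 16 (A/C, transversion), 21 (A/C, transversion), 24 (A/T, transversion), 26 (C/G, transversion), 30 (C/G, transversion), 32 (T/G, transversion), 34 (A/C, transversion), 35 (G/T, transversion).
Of the 12 differences, 2 transitions and 10 transversions over 35 sites: P = 2/35 = 0.057143, Q = 10/35 = 0.285714.
d = −0.5·ln(0.600000) − 0.25·ln(0.428572) = −0.5·(-0.510826) − 0.25·(-0.847297) = 0.4672.

0.4672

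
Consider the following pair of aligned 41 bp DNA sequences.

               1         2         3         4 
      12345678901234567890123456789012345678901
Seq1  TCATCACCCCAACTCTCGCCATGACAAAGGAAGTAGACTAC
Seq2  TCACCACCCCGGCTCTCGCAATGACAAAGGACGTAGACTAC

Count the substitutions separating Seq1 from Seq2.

Mismatches occur at site 4 (T↔C), site 11 (A↔G), site 12 (A↔G), site 20 (C↔A), site 32 (A↔C).
That gives 5 mismatches out of 41 aligned sites, so the Hamming distance is 5.

5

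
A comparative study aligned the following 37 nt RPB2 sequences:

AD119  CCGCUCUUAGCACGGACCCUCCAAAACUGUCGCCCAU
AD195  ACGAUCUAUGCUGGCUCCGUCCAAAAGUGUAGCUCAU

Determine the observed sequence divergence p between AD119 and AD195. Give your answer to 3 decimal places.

0.324

Differing sites — 1:C/A; 4:C/A; 8:U/A; 9:A/U; 12:A/U; 13:C/G; 15:G/C; 16:A/U; 19:C/G; 27:C/G; 31:C/A; 34:C/U.
There are 12 differences over 37 sites, so p = 12/37 = 0.324.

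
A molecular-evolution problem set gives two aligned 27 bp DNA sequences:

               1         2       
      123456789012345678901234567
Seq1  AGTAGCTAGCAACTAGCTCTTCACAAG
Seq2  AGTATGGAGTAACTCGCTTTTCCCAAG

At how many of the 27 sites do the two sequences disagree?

7

Mismatches occur at site 5 (G→T), site 6 (C→G), site 7 (T→G), site 10 (C→T), site 15 (A→C), site 19 (C→T), site 23 (A→C).
That gives 7 mismatches out of 27 aligned sites, so the Hamming distance is 7.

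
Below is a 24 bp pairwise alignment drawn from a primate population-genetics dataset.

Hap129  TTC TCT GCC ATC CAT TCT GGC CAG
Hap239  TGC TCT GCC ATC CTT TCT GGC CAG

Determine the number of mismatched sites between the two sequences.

2

Mismatches occur at site 2 (T→G), site 14 (A→T).
That gives 2 mismatches out of 24 aligned sites, so the Hamming distance is 2.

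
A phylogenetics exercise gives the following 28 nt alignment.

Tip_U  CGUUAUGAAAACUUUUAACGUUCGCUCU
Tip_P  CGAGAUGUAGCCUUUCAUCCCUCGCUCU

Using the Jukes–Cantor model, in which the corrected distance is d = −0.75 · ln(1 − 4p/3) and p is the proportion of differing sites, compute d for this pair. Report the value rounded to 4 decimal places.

Differing sites — 3:U/A; 4:U/G; 8:A/U; 10:A/G; 11:A/C; 16:U/C; 18:A/U; 20:G/C; 21:U/C.
p = 9/28 = 0.321429.
d = −0.75 · ln(1 − (4/3)·0.321429) = −0.75 · ln(0.571428) = −0.75 · (-0.559617) = 0.4197.

0.4197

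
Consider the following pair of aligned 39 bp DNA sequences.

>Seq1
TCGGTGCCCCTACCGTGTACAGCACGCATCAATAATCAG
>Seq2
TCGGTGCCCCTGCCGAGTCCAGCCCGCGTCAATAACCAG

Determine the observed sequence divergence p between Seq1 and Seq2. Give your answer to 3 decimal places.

The sequences differ at positions 12 (A/G), 16 (T/A), 19 (A/C), 24 (A/C), 28 (A/G), 36 (T/C).
There are 6 differences over 39 sites, so p = 6/39 = 0.154.

0.154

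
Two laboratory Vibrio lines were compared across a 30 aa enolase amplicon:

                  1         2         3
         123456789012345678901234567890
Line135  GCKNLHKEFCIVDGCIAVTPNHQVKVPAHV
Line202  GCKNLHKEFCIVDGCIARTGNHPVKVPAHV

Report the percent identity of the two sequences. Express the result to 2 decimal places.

90.00%

Differing sites — 18:V/R; 20:P/G; 23:Q/P.
27 of the 30 sites match, so the percent identity is 27/30 × 100 = 90.00%.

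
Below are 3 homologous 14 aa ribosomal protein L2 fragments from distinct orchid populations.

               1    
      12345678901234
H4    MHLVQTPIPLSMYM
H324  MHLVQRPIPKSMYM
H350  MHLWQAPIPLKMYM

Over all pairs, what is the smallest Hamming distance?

2

Pairwise Hamming distances:
  H4 vs H324: 2
  H4 vs H350: 3
  H324 vs H350: 4
The smallest is 2, between H4 and H324.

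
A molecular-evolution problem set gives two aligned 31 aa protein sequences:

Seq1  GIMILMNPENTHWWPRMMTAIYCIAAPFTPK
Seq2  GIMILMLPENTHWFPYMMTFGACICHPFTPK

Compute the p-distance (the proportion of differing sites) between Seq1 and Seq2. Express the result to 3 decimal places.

The sequences differ at positions 7 (N/L), 14 (W/F), 16 (R/Y), 20 (A/F), 21 (I/G), 22 (Y/A), 25 (A/C), 26 (A/H).
There are 8 differences over 31 sites, so p = 8/31 = 0.258.

0.258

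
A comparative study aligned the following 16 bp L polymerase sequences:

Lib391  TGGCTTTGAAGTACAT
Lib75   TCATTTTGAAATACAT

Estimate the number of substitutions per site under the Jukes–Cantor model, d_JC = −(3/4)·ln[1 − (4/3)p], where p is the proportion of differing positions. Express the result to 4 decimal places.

0.3041

The sequences differ at positions 2 (G/C), 3 (G/A), 4 (C/T), 11 (G/A).
p = 4/16 = 0.250000.
d = −0.75 · ln(1 − (4/3)·0.250000) = −0.75 · ln(0.666667) = −0.75 · (-0.405465) = 0.3041.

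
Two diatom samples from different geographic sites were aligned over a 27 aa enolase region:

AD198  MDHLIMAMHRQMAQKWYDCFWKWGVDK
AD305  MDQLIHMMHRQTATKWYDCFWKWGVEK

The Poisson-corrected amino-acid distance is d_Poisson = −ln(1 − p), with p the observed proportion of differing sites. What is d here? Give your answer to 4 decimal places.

0.2513

Mismatches occur at site 3 (H/Q), site 6 (M/H), site 7 (A/M), site 12 (M/T), site 14 (Q/T), site 26 (D/E).
p = 6/27 = 0.222222.
d = −ln(1 − 0.222222) = −ln(0.777778) = 0.2513.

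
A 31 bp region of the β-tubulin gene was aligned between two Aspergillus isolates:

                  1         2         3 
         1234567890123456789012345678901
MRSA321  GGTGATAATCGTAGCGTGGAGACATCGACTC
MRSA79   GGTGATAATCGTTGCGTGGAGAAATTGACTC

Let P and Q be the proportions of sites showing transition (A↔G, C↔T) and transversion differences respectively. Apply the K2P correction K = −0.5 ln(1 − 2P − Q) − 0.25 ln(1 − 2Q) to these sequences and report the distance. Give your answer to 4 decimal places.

0.1036

The sequences differ at positions 13 (A/T, transversion), 23 (C/A, transversion), 26 (C/T, transition).
Of the 3 differences, 1 transition and 2 transversions over 31 sites: P = 1/31 = 0.032258, Q = 2/31 = 0.064516.
d = −0.5·ln(0.870968) − 0.25·ln(0.870968) = −0.5·(-0.138150) − 0.25·(-0.138150) = 0.1036.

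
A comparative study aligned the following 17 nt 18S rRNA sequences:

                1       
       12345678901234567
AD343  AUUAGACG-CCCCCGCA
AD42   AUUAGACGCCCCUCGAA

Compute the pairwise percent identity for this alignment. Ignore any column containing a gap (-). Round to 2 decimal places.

87.50%

Excluding the 1 gap column leaves 16 comparable sites.
Mismatches occur at site 13 (C↔U), site 16 (C↔A).
14 of the 16 comparable sites match, so the percent identity is 14/16 × 100 = 87.50%.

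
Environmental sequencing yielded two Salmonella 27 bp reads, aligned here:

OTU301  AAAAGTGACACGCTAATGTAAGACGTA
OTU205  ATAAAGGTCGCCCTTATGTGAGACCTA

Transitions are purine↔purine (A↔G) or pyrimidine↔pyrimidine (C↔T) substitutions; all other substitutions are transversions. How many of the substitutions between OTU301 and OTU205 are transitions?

Mismatches occur at site 2 (A/T, transversion), site 5 (G/A, transition), site 6 (T/G, transversion), site 8 (A/T, transversion), site 10 (A/G, transition), site 12 (G/C, transversion), site 15 (A/T, transversion), site 20 (A/G, transition), site 25 (G/C, transversion).
Of the 9 differences, 3 transitions and 6 transversions, so the answer is 3.

3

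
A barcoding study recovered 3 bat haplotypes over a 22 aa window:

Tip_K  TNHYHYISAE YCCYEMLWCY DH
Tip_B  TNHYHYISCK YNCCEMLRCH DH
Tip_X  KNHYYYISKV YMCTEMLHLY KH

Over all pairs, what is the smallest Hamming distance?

6

Pairwise Hamming distances:
  Tip_K vs Tip_B: 6
  Tip_K vs Tip_X: 9
  Tip_B vs Tip_X: 10
The smallest is 6, between Tip_K and Tip_B.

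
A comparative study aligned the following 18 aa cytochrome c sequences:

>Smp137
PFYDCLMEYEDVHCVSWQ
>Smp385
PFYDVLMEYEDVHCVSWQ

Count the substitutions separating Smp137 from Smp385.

A single mismatch occurs at site 5 (C→V).
That gives 1 mismatch out of 18 aligned sites, so the Hamming distance is 1.

1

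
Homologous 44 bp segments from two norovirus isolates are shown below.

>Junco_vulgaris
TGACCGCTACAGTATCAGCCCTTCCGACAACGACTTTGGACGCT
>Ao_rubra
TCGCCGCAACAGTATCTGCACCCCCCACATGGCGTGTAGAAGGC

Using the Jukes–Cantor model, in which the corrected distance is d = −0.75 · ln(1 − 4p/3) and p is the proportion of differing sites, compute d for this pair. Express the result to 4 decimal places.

0.5429

The sequences differ at positions 2 (G/C), 3 (A/G), 8 (T/A), 17 (A/T), 20 (C/A), 22 (T/C), 23 (T/C), 26 (G/C), 30 (A/T), 31 (C/G), 33 (A/C), 34 (C/G), 36 (T/G), 38 (G/A), 41 (C/A), 43 (C/G), 44 (T/C).
p = 17/44 = 0.386364.
d = −0.75 · ln(1 − (4/3)·0.386364) = −0.75 · ln(0.484848) = −0.75 · (-0.723920) = 0.5429.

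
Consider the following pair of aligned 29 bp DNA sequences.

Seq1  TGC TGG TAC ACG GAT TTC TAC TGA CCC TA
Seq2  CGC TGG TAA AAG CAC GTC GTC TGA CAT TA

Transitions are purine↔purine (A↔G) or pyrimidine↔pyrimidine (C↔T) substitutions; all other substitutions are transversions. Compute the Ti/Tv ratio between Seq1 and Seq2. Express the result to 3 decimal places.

0.429

The sequences differ at positions 1 (T/C, transition), 9 (C/A, transversion), 11 (C/A, transversion), 13 (G/C, transversion), 15 (T/C, transition), 16 (T/G, transversion), 19 (T/G, transversion), 20 (A/T, transversion), 26 (C/A, transversion), 27 (C/T, transition).
Of the 10 differences, 3 transitions and 7 transversions, so Ti/Tv = 3/7 = 0.429.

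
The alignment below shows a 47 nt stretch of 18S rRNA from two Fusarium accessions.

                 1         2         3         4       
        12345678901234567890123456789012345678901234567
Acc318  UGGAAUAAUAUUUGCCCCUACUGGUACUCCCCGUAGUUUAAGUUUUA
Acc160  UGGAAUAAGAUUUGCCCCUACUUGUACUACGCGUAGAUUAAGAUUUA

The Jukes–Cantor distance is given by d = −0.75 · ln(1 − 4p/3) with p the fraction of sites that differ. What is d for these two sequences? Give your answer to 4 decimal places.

Mismatches occur at site 9 (U↔G), site 23 (G↔U), site 29 (C↔A), site 31 (C↔G), site 37 (U↔A), site 43 (U↔A).
p = 6/47 = 0.127660.
d = −0.75 · ln(1 − (4/3)·0.127660) = −0.75 · ln(0.829787) = −0.75 · (-0.186586) = 0.1399.

0.1399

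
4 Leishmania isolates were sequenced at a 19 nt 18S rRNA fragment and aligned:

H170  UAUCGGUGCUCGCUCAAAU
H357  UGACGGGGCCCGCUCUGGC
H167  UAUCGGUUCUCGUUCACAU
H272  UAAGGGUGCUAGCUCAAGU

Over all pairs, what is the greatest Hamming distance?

10

Pairwise Hamming distances:
  H170 vs H357: 8
  H170 vs H167: 3
  H170 vs H272: 4
  H357 vs H167: 10
  H357 vs H272: 8
  H167 vs H272: 7
The largest is 10, between H357 and H167.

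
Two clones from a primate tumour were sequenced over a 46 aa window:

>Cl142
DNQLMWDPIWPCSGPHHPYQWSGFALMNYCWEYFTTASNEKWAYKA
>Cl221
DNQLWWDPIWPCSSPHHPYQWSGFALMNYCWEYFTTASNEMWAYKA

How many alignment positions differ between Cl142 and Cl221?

Mismatches occur at site 5 (M↔W), site 14 (G↔S), site 41 (K↔M).
That gives 3 mismatches out of 46 aligned sites, so the Hamming distance is 3.

3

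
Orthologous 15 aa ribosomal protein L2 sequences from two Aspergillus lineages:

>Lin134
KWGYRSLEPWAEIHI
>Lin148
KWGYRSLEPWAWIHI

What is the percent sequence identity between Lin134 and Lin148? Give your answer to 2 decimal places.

93.33%

A single mismatch occurs at site 12 (E↔W).
14 of the 15 sites match, so the percent identity is 14/15 × 100 = 93.33%.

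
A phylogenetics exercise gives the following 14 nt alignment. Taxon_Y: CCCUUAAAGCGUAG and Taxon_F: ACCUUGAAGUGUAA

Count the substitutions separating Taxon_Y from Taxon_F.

Differing sites — 1:C/A; 6:A/G; 10:C/U; 14:G/A.
That gives 4 mismatches out of 14 aligned sites, so the Hamming distance is 4.

4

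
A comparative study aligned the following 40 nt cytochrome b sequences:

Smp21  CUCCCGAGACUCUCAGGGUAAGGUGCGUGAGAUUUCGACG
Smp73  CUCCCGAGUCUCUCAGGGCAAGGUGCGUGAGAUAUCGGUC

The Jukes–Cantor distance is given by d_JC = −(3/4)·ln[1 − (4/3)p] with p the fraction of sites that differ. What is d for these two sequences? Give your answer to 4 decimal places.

0.1674

Differing sites — 9:A/U; 19:U/C; 34:U/A; 38:A/G; 39:C/U; 40:G/C.
p = 6/40 = 0.150000.
d = −0.75 · ln(1 − (4/3)·0.150000) = −0.75 · ln(0.800000) = −0.75 · (-0.223144) = 0.1674.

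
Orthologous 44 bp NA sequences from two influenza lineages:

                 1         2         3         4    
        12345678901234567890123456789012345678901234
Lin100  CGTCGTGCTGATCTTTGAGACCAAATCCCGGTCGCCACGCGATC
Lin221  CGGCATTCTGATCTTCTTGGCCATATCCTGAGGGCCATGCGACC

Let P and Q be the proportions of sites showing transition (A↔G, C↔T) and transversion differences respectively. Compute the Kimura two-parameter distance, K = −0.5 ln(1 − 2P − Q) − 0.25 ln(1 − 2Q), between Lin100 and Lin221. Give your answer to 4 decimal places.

Mismatches occur at site 3 (T→G, transversion), site 5 (G→A, transition), site 7 (G→T, transversion), site 16 (T→C, transition), site 17 (G→T, transversion), site 18 (A→T, transversion), site 20 (A→G, transition), site 24 (A→T, transversion), site 29 (C→T, transition), site 31 (G→A, transition), site 32 (T→G, transversion), site 33 (C→G, transversion), site 38 (C→T, transition), site 43 (T→C, transition).
Of the 14 differences, 7 transitions and 7 transversions over 44 sites: P = 7/44 = 0.159091, Q = 7/44 = 0.159091.
d = −0.5·ln(0.522727) − 0.25·ln(0.681818) = −0.5·(-0.648696) − 0.25·(-0.382993) = 0.4201.

0.4201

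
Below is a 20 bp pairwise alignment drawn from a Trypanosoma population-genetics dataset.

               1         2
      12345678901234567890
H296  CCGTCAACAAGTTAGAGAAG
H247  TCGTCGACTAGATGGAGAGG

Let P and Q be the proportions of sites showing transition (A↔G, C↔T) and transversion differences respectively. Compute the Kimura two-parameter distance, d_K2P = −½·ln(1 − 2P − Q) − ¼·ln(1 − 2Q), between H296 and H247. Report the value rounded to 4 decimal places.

Differing sites — 1:C/T (Ti); 6:A/G (Ti); 9:A/T (Tv); 12:T/A (Tv); 14:A/G (Ti); 19:A/G (Ti).
Of the 6 differences, 4 transitions and 2 transversions over 20 sites: P = 4/20 = 0.200000, Q = 2/20 = 0.100000.
d = −0.5·ln(0.500000) − 0.25·ln(0.800000) = −0.5·(-0.693147) − 0.25·(-0.223144) = 0.4024.

0.4024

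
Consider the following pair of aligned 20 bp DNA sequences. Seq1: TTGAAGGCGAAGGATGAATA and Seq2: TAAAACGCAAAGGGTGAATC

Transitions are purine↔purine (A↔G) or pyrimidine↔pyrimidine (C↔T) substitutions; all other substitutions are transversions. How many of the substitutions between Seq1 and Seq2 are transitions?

3

Differing sites — 2:T/A (Tv); 3:G/A (Ti); 6:G/C (Tv); 9:G/A (Ti); 14:A/G (Ti); 20:A/C (Tv).
Of the 6 differences, 3 transitions and 3 transversions, so the answer is 3.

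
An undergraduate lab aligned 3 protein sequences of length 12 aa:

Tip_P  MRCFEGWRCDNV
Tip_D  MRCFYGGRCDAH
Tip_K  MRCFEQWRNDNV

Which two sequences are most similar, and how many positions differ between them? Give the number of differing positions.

2

Pairwise Hamming distances:
  Tip_P vs Tip_D: 4
  Tip_P vs Tip_K: 2
  Tip_D vs Tip_K: 6
The smallest is 2, between Tip_P and Tip_K.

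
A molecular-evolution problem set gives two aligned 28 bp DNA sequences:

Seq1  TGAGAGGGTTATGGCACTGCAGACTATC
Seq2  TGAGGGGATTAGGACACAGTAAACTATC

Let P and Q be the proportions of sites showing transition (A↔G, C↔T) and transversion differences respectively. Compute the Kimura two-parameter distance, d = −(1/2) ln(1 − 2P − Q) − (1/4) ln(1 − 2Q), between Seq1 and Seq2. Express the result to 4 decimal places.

Mismatches occur at site 5 (A/G, transition), site 8 (G/A, transition), site 12 (T/G, transversion), site 14 (G/A, transition), site 18 (T/A, transversion), site 20 (C/T, transition), site 22 (G/A, transition).
Of the 7 differences, 5 transitions and 2 transversions over 28 sites: P = 5/28 = 0.178571, Q = 2/28 = 0.071429.
d = −0.5·ln(0.571429) − 0.25·ln(0.857142) = −0.5·(-0.559615) − 0.25·(-0.154152) = 0.3183.

0.3183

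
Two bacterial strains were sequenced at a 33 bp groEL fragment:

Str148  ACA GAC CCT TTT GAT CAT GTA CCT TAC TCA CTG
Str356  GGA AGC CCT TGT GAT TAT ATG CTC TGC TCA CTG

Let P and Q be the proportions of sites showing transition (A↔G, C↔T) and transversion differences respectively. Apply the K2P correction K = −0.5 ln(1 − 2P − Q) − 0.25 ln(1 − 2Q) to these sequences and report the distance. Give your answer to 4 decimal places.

The sequences differ at positions 1 (A/G, transition), 2 (C/G, transversion), 4 (G/A, transition), 5 (A/G, transition), 11 (T/G, transversion), 16 (C/T, transition), 19 (G/A, transition), 21 (A/G, transition), 23 (C/T, transition), 24 (T/C, transition), 26 (A/G, transition).
Of the 11 differences, 9 transitions and 2 transversions over 33 sites: P = 9/33 = 0.272727, Q = 2/33 = 0.060606.
d = −0.5·ln(0.393940) − 0.25·ln(0.878788) = −0.5·(-0.931557) − 0.25·(-0.129212) = 0.4981.

0.4981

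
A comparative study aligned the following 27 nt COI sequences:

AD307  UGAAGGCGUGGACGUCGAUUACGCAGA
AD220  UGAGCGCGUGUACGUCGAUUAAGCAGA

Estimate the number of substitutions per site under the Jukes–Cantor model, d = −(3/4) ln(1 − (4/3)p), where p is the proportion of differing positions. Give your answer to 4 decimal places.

Mismatches occur at site 4 (A→G), site 5 (G→C), site 11 (G→U), site 22 (C→A).
p = 4/27 = 0.148148.
d = −0.75 · ln(1 − (4/3)·0.148148) = −0.75 · ln(0.802469) = −0.75 · (-0.220062) = 0.1650.

0.1650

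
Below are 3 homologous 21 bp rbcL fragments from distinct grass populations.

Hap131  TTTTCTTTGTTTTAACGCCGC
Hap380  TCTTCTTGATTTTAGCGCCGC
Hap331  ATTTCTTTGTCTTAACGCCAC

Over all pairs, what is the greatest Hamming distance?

Pairwise Hamming distances:
  Hap131 vs Hap380: 4
  Hap131 vs Hap331: 3
  Hap380 vs Hap331: 7
The largest is 7, between Hap380 and Hap331.

7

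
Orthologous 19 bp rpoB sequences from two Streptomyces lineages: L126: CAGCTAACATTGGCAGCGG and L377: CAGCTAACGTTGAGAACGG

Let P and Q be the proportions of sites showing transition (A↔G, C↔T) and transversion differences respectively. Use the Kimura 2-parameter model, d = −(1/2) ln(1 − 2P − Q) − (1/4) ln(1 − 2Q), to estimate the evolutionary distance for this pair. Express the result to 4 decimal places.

The sequences differ at positions 9 (A/G, transition), 13 (G/A, transition), 14 (C/G, transversion), 16 (G/A, transition).
Of the 4 differences, 3 transitions and 1 transversion over 19 sites: P = 3/19 = 0.157895, Q = 1/19 = 0.052632.
d = −0.5·ln(0.631578) − 0.25·ln(0.894736) = −0.5·(-0.459534) − 0.25·(-0.111227) = 0.2576.

0.2576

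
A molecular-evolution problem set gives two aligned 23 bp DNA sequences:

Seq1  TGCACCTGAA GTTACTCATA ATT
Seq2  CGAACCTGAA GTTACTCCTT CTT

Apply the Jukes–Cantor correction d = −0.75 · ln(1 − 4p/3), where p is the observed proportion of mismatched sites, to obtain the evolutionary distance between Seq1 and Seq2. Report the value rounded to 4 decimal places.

0.2567

Differing sites — 1:T/C; 3:C/A; 18:A/C; 20:A/T; 21:A/C.
p = 5/23 = 0.217391.
d = −0.75 · ln(1 − (4/3)·0.217391) = −0.75 · ln(0.710145) = −0.75 · (-0.342286) = 0.2567.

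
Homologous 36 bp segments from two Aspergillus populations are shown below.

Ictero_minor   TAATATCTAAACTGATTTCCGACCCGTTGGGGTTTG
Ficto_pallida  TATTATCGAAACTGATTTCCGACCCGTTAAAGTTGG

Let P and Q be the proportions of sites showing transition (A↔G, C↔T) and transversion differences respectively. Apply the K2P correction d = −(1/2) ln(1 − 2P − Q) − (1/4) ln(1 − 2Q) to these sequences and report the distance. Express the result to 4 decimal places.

0.1894

The sequences differ at positions 3 (A/T, transversion), 8 (T/G, transversion), 29 (G/A, transition), 30 (G/A, transition), 31 (G/A, transition), 35 (T/G, transversion).
Of the 6 differences, 3 transitions and 3 transversions over 36 sites: P = 3/36 = 0.083333, Q = 3/36 = 0.083333.
d = −0.5·ln(0.750001) − 0.25·ln(0.833334) = −0.5·(-0.287681) − 0.25·(-0.182321) = 0.1894.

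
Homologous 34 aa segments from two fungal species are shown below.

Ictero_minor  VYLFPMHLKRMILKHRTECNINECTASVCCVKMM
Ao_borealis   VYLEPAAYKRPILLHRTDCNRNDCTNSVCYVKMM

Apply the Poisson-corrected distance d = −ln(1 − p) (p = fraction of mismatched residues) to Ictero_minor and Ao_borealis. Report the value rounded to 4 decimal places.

Mismatches occur at site 4 (F/E), site 6 (M/A), site 7 (H/A), site 8 (L/Y), site 11 (M/P), site 14 (K/L), site 18 (E/D), site 21 (I/R), site 23 (E/D), site 26 (A/N), site 30 (C/Y).
p = 11/34 = 0.323529.
d = −ln(1 − 0.323529) = −ln(0.676471) = 0.3909.

0.3909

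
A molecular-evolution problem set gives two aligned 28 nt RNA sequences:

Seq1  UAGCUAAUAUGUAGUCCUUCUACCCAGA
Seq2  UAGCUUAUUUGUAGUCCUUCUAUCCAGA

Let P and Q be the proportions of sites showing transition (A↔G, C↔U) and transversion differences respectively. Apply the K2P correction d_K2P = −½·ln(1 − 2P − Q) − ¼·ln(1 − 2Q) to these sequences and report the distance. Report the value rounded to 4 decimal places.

Mismatches occur at site 6 (A/U, transversion), site 9 (A/U, transversion), site 23 (C/U, transition).
Of the 3 differences, 1 transition and 2 transversions over 28 sites: P = 1/28 = 0.035714, Q = 2/28 = 0.071429.
d = −0.5·ln(0.857143) − 0.25·ln(0.857142) = −0.5·(-0.154151) − 0.25·(-0.154152) = 0.1156.

0.1156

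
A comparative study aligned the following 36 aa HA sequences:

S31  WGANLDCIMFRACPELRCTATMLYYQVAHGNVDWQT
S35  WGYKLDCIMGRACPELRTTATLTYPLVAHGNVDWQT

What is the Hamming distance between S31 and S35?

The sequences differ at positions 3 (A/Y), 4 (N/K), 10 (F/G), 18 (C/T), 22 (M/L), 23 (L/T), 25 (Y/P), 26 (Q/L).
That gives 8 mismatches out of 36 aligned sites, so the Hamming distance is 8.

8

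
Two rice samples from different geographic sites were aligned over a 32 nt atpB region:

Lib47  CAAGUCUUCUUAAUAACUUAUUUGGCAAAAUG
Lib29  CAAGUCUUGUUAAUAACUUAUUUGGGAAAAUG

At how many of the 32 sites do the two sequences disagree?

The sequences differ at positions 9 (C/G), 26 (C/G).
That gives 2 mismatches out of 32 aligned sites, so the Hamming distance is 2.

2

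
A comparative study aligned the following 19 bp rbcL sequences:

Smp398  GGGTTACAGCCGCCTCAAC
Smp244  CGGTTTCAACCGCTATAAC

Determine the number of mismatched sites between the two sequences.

The sequences differ at positions 1 (G/C), 6 (A/T), 9 (G/A), 14 (C/T), 15 (T/A), 16 (C/T).
That gives 6 mismatches out of 19 aligned sites, so the Hamming distance is 6.

6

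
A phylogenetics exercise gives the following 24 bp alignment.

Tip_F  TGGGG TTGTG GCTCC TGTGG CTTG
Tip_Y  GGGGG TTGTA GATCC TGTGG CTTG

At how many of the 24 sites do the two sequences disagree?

Mismatches occur at site 1 (T→G), site 10 (G→A), site 12 (C→A).
That gives 3 mismatches out of 24 aligned sites, so the Hamming distance is 3.

3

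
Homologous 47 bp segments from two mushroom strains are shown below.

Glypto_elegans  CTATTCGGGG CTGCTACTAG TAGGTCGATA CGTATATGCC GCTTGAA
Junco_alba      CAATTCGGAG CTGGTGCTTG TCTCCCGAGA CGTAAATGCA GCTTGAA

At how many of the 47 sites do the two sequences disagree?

Differing sites — 2:T/A; 9:G/A; 14:C/G; 16:A/G; 19:A/T; 22:A/C; 23:G/T; 24:G/C; 25:T/C; 29:T/G; 35:T/A; 40:C/A.
That gives 12 mismatches out of 47 aligned sites, so the Hamming distance is 12.

12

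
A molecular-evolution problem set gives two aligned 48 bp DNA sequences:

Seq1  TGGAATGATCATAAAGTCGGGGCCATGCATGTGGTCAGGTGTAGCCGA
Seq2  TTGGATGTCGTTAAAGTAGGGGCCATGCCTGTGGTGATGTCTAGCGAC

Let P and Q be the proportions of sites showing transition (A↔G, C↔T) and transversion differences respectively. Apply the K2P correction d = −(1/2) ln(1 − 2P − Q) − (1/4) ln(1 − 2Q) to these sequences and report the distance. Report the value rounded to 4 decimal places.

0.3719

The sequences differ at positions 2 (G/T, transversion), 4 (A/G, transition), 8 (A/T, transversion), 9 (T/C, transition), 10 (C/G, transversion), 11 (A/T, transversion), 18 (C/A, transversion), 29 (A/C, transversion), 36 (C/G, transversion), 38 (G/T, transversion), 41 (G/C, transversion), 46 (C/G, transversion), 47 (G/A, transition), 48 (A/C, transversion).
Of the 14 differences, 3 transitions and 11 transversions over 48 sites: P = 3/48 = 0.062500, Q = 11/48 = 0.229167.
d = −0.5·ln(0.645833) − 0.25·ln(0.541666) = −0.5·(-0.437214) − 0.25·(-0.613106) = 0.3719.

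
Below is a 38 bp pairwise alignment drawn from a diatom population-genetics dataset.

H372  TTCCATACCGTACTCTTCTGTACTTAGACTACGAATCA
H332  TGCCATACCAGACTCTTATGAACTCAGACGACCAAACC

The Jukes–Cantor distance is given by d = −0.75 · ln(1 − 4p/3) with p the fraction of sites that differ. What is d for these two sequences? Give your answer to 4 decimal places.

0.3241

Differing sites — 2:T/G; 10:G/A; 11:T/G; 18:C/A; 21:T/A; 25:T/C; 30:T/G; 33:G/C; 36:T/A; 38:A/C.
p = 10/38 = 0.263158.
d = −0.75 · ln(1 − (4/3)·0.263158) = −0.75 · ln(0.649123) = −0.75 · (-0.432133) = 0.3241.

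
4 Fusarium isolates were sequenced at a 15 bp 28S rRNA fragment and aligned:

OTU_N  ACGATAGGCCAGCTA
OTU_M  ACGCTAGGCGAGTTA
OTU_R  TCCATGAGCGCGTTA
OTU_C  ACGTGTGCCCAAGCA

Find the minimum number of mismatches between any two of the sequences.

Pairwise Hamming distances:
  OTU_N vs OTU_M: 3
  OTU_N vs OTU_R: 7
  OTU_N vs OTU_C: 7
  OTU_M vs OTU_R: 6
  OTU_M vs OTU_C: 8
  OTU_R vs OTU_C: 12
The smallest is 3, between OTU_N and OTU_M.

3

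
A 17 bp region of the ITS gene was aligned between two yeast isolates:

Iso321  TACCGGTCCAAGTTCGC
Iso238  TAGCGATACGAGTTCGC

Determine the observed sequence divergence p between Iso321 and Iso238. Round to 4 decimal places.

0.2353

The sequences differ at positions 3 (C/G), 6 (G/A), 8 (C/A), 10 (A/G).
There are 4 differences over 17 sites, so p = 4/17 = 0.2353.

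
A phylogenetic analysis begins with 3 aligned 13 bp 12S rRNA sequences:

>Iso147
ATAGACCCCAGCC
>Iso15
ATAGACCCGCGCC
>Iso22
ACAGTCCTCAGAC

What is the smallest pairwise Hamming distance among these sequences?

Pairwise Hamming distances:
  Iso147 vs Iso15: 2
  Iso147 vs Iso22: 4
  Iso15 vs Iso22: 6
The smallest is 2, between Iso147 and Iso15.

2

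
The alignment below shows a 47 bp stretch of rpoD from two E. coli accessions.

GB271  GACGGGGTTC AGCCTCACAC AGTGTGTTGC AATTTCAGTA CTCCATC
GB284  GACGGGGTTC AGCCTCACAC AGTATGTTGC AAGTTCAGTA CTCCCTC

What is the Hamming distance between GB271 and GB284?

3

Differing sites — 24:G/A; 33:T/G; 45:A/C.
That gives 3 mismatches out of 47 aligned sites, so the Hamming distance is 3.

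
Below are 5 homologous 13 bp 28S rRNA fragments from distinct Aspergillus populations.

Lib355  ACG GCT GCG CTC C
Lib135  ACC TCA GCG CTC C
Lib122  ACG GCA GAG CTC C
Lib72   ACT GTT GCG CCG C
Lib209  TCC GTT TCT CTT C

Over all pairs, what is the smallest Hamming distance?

2

Pairwise Hamming distances:
  Lib355 vs Lib135: 3
  Lib355 vs Lib122: 2
  Lib355 vs Lib72: 4
  Lib355 vs Lib209: 6
  Lib135 vs Lib122: 3
  Lib135 vs Lib72: 6
  Lib135 vs Lib209: 7
  Lib122 vs Lib72: 6
  Lib122 vs Lib209: 8
  Lib72 vs Lib209: 6
The smallest is 2, between Lib355 and Lib122.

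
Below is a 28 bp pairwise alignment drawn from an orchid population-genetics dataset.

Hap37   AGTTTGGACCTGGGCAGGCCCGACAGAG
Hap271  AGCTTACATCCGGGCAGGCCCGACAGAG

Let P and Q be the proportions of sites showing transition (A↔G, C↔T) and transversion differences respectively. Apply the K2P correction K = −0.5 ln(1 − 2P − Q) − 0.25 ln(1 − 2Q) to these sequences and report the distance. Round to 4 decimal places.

0.2124

The sequences differ at positions 3 (T/C, transition), 6 (G/A, transition), 7 (G/C, transversion), 9 (C/T, transition), 11 (T/C, transition).
Of the 5 differences, 4 transitions and 1 transversion over 28 sites: P = 4/28 = 0.142857, Q = 1/28 = 0.035714.
d = −0.5·ln(0.678572) − 0.25·ln(0.928572) = −0.5·(-0.387765) − 0.25·(-0.074107) = 0.2124.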